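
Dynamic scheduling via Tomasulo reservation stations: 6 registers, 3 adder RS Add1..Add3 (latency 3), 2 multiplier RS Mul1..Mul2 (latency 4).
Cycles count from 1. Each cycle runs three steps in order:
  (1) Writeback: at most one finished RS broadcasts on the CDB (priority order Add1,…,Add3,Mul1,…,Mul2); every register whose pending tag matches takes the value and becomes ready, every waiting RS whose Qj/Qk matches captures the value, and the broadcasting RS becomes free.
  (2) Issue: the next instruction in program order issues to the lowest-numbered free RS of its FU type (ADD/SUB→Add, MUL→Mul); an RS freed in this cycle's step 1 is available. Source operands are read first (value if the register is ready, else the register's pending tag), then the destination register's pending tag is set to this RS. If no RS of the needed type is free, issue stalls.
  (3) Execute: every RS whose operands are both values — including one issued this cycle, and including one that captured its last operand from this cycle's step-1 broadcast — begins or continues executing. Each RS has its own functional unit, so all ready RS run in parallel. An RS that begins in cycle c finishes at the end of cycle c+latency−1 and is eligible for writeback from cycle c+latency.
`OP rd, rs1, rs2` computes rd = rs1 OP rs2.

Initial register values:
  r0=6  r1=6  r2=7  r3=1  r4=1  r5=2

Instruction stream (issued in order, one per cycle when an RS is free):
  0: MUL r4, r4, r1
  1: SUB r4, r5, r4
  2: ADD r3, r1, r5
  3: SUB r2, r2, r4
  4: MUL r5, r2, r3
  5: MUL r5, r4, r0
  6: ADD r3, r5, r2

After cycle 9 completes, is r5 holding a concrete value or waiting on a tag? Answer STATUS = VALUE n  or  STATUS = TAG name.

c1: issue MUL r4<-Mul1 | r0:6,r1:6,r2:7,r3:1,r4:Mul1,r5:2
c2: issue SUB r4<-Add1 | r0:6,r1:6,r2:7,r3:1,r4:Add1,r5:2
c3: issue ADD r3<-Add2 | r0:6,r1:6,r2:7,r3:Add2,r4:Add1,r5:2
c4: issue SUB r2<-Add3 | r0:6,r1:6,r2:Add3,r3:Add2,r4:Add1,r5:2
c5: CDB Mul1=6; issue MUL r5<-Mul1 | r0:6,r1:6,r2:Add3,r3:Add2,r4:Add1,r5:Mul1
c6: CDB Add2=8; issue MUL r5<-Mul2 | r0:6,r1:6,r2:Add3,r3:8,r4:Add1,r5:Mul2
c7: issue ADD r3<-Add2 | r0:6,r1:6,r2:Add3,r3:Add2,r4:Add1,r5:Mul2
c8: CDB Add1=-4 | r0:6,r1:6,r2:Add3,r3:Add2,r4:-4,r5:Mul2
c9: - | r0:6,r1:6,r2:Add3,r3:Add2,r4:-4,r5:Mul2

STATUS = TAG Mul2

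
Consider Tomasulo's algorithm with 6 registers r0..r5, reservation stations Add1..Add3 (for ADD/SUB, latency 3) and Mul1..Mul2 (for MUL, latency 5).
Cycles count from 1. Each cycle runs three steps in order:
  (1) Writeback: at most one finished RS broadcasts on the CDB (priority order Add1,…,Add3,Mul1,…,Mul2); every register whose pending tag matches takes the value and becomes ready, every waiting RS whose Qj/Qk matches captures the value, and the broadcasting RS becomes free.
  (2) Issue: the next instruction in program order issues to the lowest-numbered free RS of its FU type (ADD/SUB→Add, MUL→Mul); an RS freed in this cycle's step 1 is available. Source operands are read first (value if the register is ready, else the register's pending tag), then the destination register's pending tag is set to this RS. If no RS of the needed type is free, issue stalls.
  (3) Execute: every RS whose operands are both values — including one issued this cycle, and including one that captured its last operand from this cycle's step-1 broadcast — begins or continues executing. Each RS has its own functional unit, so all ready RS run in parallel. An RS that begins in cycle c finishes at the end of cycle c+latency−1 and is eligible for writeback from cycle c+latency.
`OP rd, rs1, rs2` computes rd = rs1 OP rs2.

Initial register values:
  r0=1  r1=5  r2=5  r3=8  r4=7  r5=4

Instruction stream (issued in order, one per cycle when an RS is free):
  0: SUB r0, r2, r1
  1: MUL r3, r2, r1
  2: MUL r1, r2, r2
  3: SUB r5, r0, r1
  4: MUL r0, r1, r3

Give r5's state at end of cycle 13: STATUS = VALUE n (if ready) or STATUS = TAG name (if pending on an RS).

  c1: issue SUB r0<-Add1  regs: r0:Add1,r1:5,r2:5,r3:8,r4:7,r5:4
  c2: issue MUL r3<-Mul1  regs: r0:Add1,r1:5,r2:5,r3:Mul1,r4:7,r5:4
  c3: issue MUL r1<-Mul2  regs: r0:Add1,r1:Mul2,r2:5,r3:Mul1,r4:7,r5:4
  c4: CDB Add1=0; issue SUB r5<-Add1  regs: r0:0,r1:Mul2,r2:5,r3:Mul1,r4:7,r5:Add1
  c5: stall  regs: r0:0,r1:Mul2,r2:5,r3:Mul1,r4:7,r5:Add1
  c6: stall  regs: r0:0,r1:Mul2,r2:5,r3:Mul1,r4:7,r5:Add1
  c7: CDB Mul1=25; issue MUL r0<-Mul1  regs: r0:Mul1,r1:Mul2,r2:5,r3:25,r4:7,r5:Add1
  c8: CDB Mul2=25  regs: r0:Mul1,r1:25,r2:5,r3:25,r4:7,r5:Add1
  c9: -  regs: r0:Mul1,r1:25,r2:5,r3:25,r4:7,r5:Add1
  c10: -  regs: r0:Mul1,r1:25,r2:5,r3:25,r4:7,r5:Add1
  c11: CDB Add1=-25  regs: r0:Mul1,r1:25,r2:5,r3:25,r4:7,r5:-25
  c12: -  regs: r0:Mul1,r1:25,r2:5,r3:25,r4:7,r5:-25
  c13: CDB Mul1=625  regs: r0:625,r1:25,r2:5,r3:25,r4:7,r5:-25

STATUS = VALUE -25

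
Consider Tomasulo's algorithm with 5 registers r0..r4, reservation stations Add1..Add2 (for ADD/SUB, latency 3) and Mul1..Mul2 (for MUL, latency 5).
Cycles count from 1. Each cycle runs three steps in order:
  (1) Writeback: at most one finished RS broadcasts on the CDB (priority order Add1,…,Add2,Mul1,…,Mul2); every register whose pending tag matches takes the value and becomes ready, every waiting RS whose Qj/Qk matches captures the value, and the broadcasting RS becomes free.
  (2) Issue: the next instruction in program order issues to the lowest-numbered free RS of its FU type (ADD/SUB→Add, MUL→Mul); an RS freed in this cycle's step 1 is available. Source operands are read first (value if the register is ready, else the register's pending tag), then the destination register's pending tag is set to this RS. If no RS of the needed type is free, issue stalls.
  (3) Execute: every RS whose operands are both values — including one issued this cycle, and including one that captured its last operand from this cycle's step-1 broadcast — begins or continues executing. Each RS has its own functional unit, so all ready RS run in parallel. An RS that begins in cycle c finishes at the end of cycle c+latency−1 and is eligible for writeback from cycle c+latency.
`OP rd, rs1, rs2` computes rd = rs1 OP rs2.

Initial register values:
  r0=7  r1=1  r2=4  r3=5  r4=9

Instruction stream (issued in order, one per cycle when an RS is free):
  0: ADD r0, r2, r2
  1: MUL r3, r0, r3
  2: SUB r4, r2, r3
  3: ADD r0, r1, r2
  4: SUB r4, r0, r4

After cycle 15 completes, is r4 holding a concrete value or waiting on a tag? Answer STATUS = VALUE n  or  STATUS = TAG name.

  c1: issue ADD r0<-Add1  regs: r0:Add1,r1:1,r2:4,r3:5,r4:9
  c2: issue MUL r3<-Mul1  regs: r0:Add1,r1:1,r2:4,r3:Mul1,r4:9
  c3: issue SUB r4<-Add2  regs: r0:Add1,r1:1,r2:4,r3:Mul1,r4:Add2
  c4: CDB Add1=8; issue ADD r0<-Add1  regs: r0:Add1,r1:1,r2:4,r3:Mul1,r4:Add2
  c5: stall  regs: r0:Add1,r1:1,r2:4,r3:Mul1,r4:Add2
  c6: stall  regs: r0:Add1,r1:1,r2:4,r3:Mul1,r4:Add2
  c7: CDB Add1=5; issue SUB r4<-Add1  regs: r0:5,r1:1,r2:4,r3:Mul1,r4:Add1
  c8: -  regs: r0:5,r1:1,r2:4,r3:Mul1,r4:Add1
  c9: CDB Mul1=40  regs: r0:5,r1:1,r2:4,r3:40,r4:Add1
  c10: -  regs: r0:5,r1:1,r2:4,r3:40,r4:Add1
  c11: -  regs: r0:5,r1:1,r2:4,r3:40,r4:Add1
  c12: CDB Add2=-36  regs: r0:5,r1:1,r2:4,r3:40,r4:Add1
  c13: -  regs: r0:5,r1:1,r2:4,r3:40,r4:Add1
  c14: -  regs: r0:5,r1:1,r2:4,r3:40,r4:Add1
  c15: CDB Add1=41  regs: r0:5,r1:1,r2:4,r3:40,r4:41

STATUS = VALUE 41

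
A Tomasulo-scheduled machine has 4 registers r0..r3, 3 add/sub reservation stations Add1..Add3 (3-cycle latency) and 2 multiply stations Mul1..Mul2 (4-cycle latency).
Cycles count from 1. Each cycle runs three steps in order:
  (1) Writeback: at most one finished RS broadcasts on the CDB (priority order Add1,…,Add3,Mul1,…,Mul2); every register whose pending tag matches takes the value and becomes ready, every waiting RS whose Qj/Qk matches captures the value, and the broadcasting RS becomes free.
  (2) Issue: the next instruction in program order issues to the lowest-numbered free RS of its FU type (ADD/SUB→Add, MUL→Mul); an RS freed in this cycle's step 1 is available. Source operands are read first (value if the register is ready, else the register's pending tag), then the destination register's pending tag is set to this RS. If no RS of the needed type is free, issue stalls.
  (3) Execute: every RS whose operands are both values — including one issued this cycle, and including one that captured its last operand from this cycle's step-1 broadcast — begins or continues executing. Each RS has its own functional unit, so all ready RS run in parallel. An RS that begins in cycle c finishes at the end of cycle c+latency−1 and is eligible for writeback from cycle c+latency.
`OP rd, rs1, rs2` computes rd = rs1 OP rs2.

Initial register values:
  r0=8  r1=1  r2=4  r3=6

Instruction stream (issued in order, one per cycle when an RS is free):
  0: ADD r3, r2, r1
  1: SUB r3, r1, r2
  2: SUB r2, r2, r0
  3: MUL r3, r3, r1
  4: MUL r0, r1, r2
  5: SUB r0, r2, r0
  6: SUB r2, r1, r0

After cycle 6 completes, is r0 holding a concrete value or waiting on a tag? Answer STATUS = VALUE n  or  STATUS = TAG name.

STATUS = TAG Add1

  c1: issue ADD r3<-Add1  regs: r0:8,r1:1,r2:4,r3:Add1
  c2: issue SUB r3<-Add2  regs: r0:8,r1:1,r2:4,r3:Add2
  c3: issue SUB r2<-Add3  regs: r0:8,r1:1,r2:Add3,r3:Add2
  c4: CDB Add1=5; issue MUL r3<-Mul1  regs: r0:8,r1:1,r2:Add3,r3:Mul1
  c5: CDB Add2=-3; issue MUL r0<-Mul2  regs: r0:Mul2,r1:1,r2:Add3,r3:Mul1
  c6: CDB Add3=-4; issue SUB r0<-Add1  regs: r0:Add1,r1:1,r2:-4,r3:Mul1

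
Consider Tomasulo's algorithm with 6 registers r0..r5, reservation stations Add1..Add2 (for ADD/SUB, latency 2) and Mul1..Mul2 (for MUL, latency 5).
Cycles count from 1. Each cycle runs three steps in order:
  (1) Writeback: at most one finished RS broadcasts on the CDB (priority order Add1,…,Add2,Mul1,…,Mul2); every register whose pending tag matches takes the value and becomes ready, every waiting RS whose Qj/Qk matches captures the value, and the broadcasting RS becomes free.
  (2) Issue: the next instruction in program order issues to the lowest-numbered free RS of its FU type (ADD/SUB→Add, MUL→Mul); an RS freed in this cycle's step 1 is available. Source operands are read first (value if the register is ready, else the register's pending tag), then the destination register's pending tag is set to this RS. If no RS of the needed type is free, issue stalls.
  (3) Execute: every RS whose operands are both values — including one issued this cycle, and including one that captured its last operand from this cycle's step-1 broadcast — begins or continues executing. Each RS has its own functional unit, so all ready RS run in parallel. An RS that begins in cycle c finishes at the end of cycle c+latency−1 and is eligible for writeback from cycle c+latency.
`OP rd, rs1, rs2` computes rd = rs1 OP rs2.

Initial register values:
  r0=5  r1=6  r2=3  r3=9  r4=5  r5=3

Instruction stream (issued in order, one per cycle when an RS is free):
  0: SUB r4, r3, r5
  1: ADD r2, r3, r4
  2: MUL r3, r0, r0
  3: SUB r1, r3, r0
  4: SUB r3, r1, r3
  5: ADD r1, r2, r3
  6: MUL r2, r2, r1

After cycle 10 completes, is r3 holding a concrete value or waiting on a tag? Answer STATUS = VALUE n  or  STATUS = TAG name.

STATUS = TAG Add2

  c1: issue SUB r4<-Add1  regs: r0:5,r1:6,r2:3,r3:9,r4:Add1,r5:3
  c2: issue ADD r2<-Add2  regs: r0:5,r1:6,r2:Add2,r3:9,r4:Add1,r5:3
  c3: CDB Add1=6; issue MUL r3<-Mul1  regs: r0:5,r1:6,r2:Add2,r3:Mul1,r4:6,r5:3
  c4: issue SUB r1<-Add1  regs: r0:5,r1:Add1,r2:Add2,r3:Mul1,r4:6,r5:3
  c5: CDB Add2=15; issue SUB r3<-Add2  regs: r0:5,r1:Add1,r2:15,r3:Add2,r4:6,r5:3
  c6: stall  regs: r0:5,r1:Add1,r2:15,r3:Add2,r4:6,r5:3
  c7: stall  regs: r0:5,r1:Add1,r2:15,r3:Add2,r4:6,r5:3
  c8: CDB Mul1=25; stall  regs: r0:5,r1:Add1,r2:15,r3:Add2,r4:6,r5:3
  c9: stall  regs: r0:5,r1:Add1,r2:15,r3:Add2,r4:6,r5:3
  c10: CDB Add1=20; issue ADD r1<-Add1  regs: r0:5,r1:Add1,r2:15,r3:Add2,r4:6,r5:3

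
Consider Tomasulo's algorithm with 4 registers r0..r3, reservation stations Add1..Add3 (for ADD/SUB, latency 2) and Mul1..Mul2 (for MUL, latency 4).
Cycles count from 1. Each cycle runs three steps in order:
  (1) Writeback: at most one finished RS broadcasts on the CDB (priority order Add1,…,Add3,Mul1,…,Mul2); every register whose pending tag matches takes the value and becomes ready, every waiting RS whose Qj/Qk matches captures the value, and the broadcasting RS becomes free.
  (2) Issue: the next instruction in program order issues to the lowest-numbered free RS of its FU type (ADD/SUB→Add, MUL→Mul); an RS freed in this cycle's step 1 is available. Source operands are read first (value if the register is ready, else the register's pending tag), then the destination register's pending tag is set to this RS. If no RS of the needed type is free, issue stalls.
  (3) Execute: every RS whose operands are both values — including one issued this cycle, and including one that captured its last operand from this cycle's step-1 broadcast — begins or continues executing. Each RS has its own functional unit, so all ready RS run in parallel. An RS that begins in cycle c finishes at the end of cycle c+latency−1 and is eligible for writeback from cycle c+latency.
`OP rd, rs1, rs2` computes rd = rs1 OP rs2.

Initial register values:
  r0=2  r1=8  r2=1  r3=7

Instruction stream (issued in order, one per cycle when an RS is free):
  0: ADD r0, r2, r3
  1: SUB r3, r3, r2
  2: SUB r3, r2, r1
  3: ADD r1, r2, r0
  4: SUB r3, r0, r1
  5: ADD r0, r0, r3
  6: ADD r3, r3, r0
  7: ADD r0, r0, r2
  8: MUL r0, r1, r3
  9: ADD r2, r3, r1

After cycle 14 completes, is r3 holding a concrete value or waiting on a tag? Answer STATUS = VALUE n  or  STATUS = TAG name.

  c1: issue ADD r0<-Add1  regs: r0:Add1,r1:8,r2:1,r3:7
  c2: issue SUB r3<-Add2  regs: r0:Add1,r1:8,r2:1,r3:Add2
  c3: CDB Add1=8; issue SUB r3<-Add1  regs: r0:8,r1:8,r2:1,r3:Add1
  c4: CDB Add2=6; issue ADD r1<-Add2  regs: r0:8,r1:Add2,r2:1,r3:Add1
  c5: CDB Add1=-7; issue SUB r3<-Add1  regs: r0:8,r1:Add2,r2:1,r3:Add1
  c6: CDB Add2=9; issue ADD r0<-Add2  regs: r0:Add2,r1:9,r2:1,r3:Add1
  c7: issue ADD r3<-Add3  regs: r0:Add2,r1:9,r2:1,r3:Add3
  c8: CDB Add1=-1; issue ADD r0<-Add1  regs: r0:Add1,r1:9,r2:1,r3:Add3
  c9: issue MUL r0<-Mul1  regs: r0:Mul1,r1:9,r2:1,r3:Add3
  c10: CDB Add2=7; issue ADD r2<-Add2  regs: r0:Mul1,r1:9,r2:Add2,r3:Add3
  c11: -  regs: r0:Mul1,r1:9,r2:Add2,r3:Add3
  c12: CDB Add1=8  regs: r0:Mul1,r1:9,r2:Add2,r3:Add3
  c13: CDB Add3=6  regs: r0:Mul1,r1:9,r2:Add2,r3:6
  c14: -  regs: r0:Mul1,r1:9,r2:Add2,r3:6

STATUS = VALUE 6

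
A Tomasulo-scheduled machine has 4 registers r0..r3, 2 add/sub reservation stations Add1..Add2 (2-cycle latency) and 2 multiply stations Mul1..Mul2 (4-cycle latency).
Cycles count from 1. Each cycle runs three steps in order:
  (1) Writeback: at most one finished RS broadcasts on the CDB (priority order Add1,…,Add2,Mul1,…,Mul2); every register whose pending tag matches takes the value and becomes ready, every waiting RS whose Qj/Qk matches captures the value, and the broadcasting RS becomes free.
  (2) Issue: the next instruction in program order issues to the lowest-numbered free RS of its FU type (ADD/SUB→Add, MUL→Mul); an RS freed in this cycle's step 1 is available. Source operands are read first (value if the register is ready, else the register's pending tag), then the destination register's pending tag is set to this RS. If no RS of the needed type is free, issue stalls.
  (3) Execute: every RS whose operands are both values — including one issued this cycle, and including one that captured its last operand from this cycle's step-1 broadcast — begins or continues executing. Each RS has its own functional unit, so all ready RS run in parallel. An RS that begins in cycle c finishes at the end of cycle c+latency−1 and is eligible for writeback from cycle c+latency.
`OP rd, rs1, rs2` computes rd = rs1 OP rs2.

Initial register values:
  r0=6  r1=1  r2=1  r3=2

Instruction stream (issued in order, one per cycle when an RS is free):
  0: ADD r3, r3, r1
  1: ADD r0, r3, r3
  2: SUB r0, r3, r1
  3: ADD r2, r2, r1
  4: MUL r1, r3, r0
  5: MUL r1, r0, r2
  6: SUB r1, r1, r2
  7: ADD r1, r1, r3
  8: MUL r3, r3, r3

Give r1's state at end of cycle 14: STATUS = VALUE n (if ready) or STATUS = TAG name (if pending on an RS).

  c1: issue ADD r3<-Add1  regs: r0:6,r1:1,r2:1,r3:Add1
  c2: issue ADD r0<-Add2  regs: r0:Add2,r1:1,r2:1,r3:Add1
  c3: CDB Add1=3; issue SUB r0<-Add1  regs: r0:Add1,r1:1,r2:1,r3:3
  c4: stall  regs: r0:Add1,r1:1,r2:1,r3:3
  c5: CDB Add1=2; issue ADD r2<-Add1  regs: r0:2,r1:1,r2:Add1,r3:3
  c6: CDB Add2=6; issue MUL r1<-Mul1  regs: r0:2,r1:Mul1,r2:Add1,r3:3
  c7: CDB Add1=2; issue MUL r1<-Mul2  regs: r0:2,r1:Mul2,r2:2,r3:3
  c8: issue SUB r1<-Add1  regs: r0:2,r1:Add1,r2:2,r3:3
  c9: issue ADD r1<-Add2  regs: r0:2,r1:Add2,r2:2,r3:3
  c10: CDB Mul1=6; issue MUL r3<-Mul1  regs: r0:2,r1:Add2,r2:2,r3:Mul1
  c11: CDB Mul2=4  regs: r0:2,r1:Add2,r2:2,r3:Mul1
  c12: -  regs: r0:2,r1:Add2,r2:2,r3:Mul1
  c13: CDB Add1=2  regs: r0:2,r1:Add2,r2:2,r3:Mul1
  c14: CDB Mul1=9  regs: r0:2,r1:Add2,r2:2,r3:9

STATUS = TAG Add2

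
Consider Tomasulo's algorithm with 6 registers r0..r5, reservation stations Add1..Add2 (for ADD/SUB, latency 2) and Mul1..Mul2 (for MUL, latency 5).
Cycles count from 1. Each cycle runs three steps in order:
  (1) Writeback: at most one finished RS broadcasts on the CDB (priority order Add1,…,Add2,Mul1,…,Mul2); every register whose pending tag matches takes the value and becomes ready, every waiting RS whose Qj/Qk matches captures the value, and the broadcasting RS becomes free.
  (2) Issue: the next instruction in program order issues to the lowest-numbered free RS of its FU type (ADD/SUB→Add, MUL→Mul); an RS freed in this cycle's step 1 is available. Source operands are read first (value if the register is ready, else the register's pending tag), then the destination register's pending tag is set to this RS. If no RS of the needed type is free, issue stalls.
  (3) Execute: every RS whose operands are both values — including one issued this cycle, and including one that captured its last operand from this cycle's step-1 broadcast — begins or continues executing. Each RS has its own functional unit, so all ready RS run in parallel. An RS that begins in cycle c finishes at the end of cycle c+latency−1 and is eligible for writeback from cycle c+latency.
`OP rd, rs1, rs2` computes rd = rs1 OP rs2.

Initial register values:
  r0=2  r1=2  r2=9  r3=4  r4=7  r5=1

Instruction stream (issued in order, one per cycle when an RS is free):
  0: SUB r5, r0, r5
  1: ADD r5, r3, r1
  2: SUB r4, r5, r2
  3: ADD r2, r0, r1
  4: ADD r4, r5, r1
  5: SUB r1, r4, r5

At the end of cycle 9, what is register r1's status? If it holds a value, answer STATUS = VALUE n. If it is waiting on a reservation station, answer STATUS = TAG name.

STATUS = TAG Add2

c1: issue SUB r5<-Add1 | r0:2,r1:2,r2:9,r3:4,r4:7,r5:Add1
c2: issue ADD r5<-Add2 | r0:2,r1:2,r2:9,r3:4,r4:7,r5:Add2
c3: CDB Add1=1; issue SUB r4<-Add1 | r0:2,r1:2,r2:9,r3:4,r4:Add1,r5:Add2
c4: CDB Add2=6; issue ADD r2<-Add2 | r0:2,r1:2,r2:Add2,r3:4,r4:Add1,r5:6
c5: stall | r0:2,r1:2,r2:Add2,r3:4,r4:Add1,r5:6
c6: CDB Add1=-3; issue ADD r4<-Add1 | r0:2,r1:2,r2:Add2,r3:4,r4:Add1,r5:6
c7: CDB Add2=4; issue SUB r1<-Add2 | r0:2,r1:Add2,r2:4,r3:4,r4:Add1,r5:6
c8: CDB Add1=8 | r0:2,r1:Add2,r2:4,r3:4,r4:8,r5:6
c9: - | r0:2,r1:Add2,r2:4,r3:4,r4:8,r5:6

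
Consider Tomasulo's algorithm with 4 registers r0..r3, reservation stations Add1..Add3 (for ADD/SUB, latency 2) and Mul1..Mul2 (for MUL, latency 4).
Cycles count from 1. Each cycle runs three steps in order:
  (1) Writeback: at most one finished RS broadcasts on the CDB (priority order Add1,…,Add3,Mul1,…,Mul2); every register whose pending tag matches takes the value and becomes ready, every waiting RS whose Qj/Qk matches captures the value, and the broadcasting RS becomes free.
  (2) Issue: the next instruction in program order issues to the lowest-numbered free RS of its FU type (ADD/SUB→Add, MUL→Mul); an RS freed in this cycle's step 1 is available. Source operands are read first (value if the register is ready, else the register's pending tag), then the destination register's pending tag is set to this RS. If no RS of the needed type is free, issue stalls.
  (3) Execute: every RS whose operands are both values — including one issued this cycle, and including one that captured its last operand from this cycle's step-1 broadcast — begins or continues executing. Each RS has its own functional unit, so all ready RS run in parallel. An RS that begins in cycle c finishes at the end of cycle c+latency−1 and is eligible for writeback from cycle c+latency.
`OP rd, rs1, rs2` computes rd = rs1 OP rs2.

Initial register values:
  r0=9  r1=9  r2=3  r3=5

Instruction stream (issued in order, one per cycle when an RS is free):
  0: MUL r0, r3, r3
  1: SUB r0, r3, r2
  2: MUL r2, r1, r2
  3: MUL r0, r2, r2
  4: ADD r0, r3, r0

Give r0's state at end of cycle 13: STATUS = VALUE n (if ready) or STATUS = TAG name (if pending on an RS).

STATUS = VALUE 734

  c1: issue MUL r0<-Mul1  regs: r0:Mul1,r1:9,r2:3,r3:5
  c2: issue SUB r0<-Add1  regs: r0:Add1,r1:9,r2:3,r3:5
  c3: issue MUL r2<-Mul2  regs: r0:Add1,r1:9,r2:Mul2,r3:5
  c4: CDB Add1=2; stall  regs: r0:2,r1:9,r2:Mul2,r3:5
  c5: CDB Mul1=25; issue MUL r0<-Mul1  regs: r0:Mul1,r1:9,r2:Mul2,r3:5
  c6: issue ADD r0<-Add1  regs: r0:Add1,r1:9,r2:Mul2,r3:5
  c7: CDB Mul2=27  regs: r0:Add1,r1:9,r2:27,r3:5
  c8: -  regs: r0:Add1,r1:9,r2:27,r3:5
  c9: -  regs: r0:Add1,r1:9,r2:27,r3:5
  c10: -  regs: r0:Add1,r1:9,r2:27,r3:5
  c11: CDB Mul1=729  regs: r0:Add1,r1:9,r2:27,r3:5
  c12: -  regs: r0:Add1,r1:9,r2:27,r3:5
  c13: CDB Add1=734  regs: r0:734,r1:9,r2:27,r3:5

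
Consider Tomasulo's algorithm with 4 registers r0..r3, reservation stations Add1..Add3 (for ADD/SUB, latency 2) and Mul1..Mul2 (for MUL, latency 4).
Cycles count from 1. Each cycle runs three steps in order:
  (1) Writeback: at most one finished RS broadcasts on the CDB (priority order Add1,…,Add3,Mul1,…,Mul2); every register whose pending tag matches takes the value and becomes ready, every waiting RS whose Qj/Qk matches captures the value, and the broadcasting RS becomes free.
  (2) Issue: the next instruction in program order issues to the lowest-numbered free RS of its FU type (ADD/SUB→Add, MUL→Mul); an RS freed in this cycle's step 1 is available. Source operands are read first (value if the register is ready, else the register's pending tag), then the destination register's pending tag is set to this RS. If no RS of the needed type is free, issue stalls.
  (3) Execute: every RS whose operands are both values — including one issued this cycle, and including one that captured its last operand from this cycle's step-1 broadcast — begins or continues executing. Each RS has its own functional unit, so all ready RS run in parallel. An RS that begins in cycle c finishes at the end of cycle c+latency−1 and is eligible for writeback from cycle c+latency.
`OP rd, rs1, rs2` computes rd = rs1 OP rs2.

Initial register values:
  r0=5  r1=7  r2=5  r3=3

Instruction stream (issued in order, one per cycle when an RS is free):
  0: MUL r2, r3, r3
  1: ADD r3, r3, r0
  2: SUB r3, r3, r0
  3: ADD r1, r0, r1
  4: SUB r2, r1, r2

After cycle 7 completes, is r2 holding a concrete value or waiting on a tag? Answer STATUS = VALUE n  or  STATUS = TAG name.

STATUS = TAG Add3

cycle 1: issue MUL r2<-Mul1 // r0:5,r1:7,r2:Mul1,r3:3
cycle 2: issue ADD r3<-Add1 // r0:5,r1:7,r2:Mul1,r3:Add1
cycle 3: issue SUB r3<-Add2 // r0:5,r1:7,r2:Mul1,r3:Add2
cycle 4: CDB Add1=8; issue ADD r1<-Add1 // r0:5,r1:Add1,r2:Mul1,r3:Add2
cycle 5: CDB Mul1=9; issue SUB r2<-Add3 // r0:5,r1:Add1,r2:Add3,r3:Add2
cycle 6: CDB Add1=12 // r0:5,r1:12,r2:Add3,r3:Add2
cycle 7: CDB Add2=3 // r0:5,r1:12,r2:Add3,r3:3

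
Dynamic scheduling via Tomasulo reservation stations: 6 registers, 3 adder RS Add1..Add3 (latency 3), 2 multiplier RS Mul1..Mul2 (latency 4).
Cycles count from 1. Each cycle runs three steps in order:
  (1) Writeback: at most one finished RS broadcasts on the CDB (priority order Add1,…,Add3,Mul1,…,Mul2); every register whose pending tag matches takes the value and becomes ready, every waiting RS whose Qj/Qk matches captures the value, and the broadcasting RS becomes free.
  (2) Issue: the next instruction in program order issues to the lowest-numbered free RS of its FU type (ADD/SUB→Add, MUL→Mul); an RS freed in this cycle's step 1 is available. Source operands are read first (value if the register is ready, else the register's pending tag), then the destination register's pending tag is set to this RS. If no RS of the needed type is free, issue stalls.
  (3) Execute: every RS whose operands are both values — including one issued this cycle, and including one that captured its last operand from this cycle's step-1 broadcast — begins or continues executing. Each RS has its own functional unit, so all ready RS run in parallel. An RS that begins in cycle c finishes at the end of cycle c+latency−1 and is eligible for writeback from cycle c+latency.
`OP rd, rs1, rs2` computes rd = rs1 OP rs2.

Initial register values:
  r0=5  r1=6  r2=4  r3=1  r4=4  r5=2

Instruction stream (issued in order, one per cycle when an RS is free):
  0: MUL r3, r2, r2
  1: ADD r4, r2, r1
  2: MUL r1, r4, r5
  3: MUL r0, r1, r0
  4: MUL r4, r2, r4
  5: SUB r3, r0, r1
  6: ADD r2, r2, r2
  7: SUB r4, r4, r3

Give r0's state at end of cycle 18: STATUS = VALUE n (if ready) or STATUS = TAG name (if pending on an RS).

STATUS = VALUE 100

c1: issue MUL r3<-Mul1 | r0:5,r1:6,r2:4,r3:Mul1,r4:4,r5:2
c2: issue ADD r4<-Add1 | r0:5,r1:6,r2:4,r3:Mul1,r4:Add1,r5:2
c3: issue MUL r1<-Mul2 | r0:5,r1:Mul2,r2:4,r3:Mul1,r4:Add1,r5:2
c4: stall | r0:5,r1:Mul2,r2:4,r3:Mul1,r4:Add1,r5:2
c5: CDB Add1=10; stall | r0:5,r1:Mul2,r2:4,r3:Mul1,r4:10,r5:2
c6: CDB Mul1=16; issue MUL r0<-Mul1 | r0:Mul1,r1:Mul2,r2:4,r3:16,r4:10,r5:2
c7: stall | r0:Mul1,r1:Mul2,r2:4,r3:16,r4:10,r5:2
c8: stall | r0:Mul1,r1:Mul2,r2:4,r3:16,r4:10,r5:2
c9: CDB Mul2=20; issue MUL r4<-Mul2 | r0:Mul1,r1:20,r2:4,r3:16,r4:Mul2,r5:2
c10: issue SUB r3<-Add1 | r0:Mul1,r1:20,r2:4,r3:Add1,r4:Mul2,r5:2
c11: issue ADD r2<-Add2 | r0:Mul1,r1:20,r2:Add2,r3:Add1,r4:Mul2,r5:2
c12: issue SUB r4<-Add3 | r0:Mul1,r1:20,r2:Add2,r3:Add1,r4:Add3,r5:2
c13: CDB Mul1=100 | r0:100,r1:20,r2:Add2,r3:Add1,r4:Add3,r5:2
c14: CDB Add2=8 | r0:100,r1:20,r2:8,r3:Add1,r4:Add3,r5:2
c15: CDB Mul2=40 | r0:100,r1:20,r2:8,r3:Add1,r4:Add3,r5:2
c16: CDB Add1=80 | r0:100,r1:20,r2:8,r3:80,r4:Add3,r5:2
c17: - | r0:100,r1:20,r2:8,r3:80,r4:Add3,r5:2
c18: - | r0:100,r1:20,r2:8,r3:80,r4:Add3,r5:2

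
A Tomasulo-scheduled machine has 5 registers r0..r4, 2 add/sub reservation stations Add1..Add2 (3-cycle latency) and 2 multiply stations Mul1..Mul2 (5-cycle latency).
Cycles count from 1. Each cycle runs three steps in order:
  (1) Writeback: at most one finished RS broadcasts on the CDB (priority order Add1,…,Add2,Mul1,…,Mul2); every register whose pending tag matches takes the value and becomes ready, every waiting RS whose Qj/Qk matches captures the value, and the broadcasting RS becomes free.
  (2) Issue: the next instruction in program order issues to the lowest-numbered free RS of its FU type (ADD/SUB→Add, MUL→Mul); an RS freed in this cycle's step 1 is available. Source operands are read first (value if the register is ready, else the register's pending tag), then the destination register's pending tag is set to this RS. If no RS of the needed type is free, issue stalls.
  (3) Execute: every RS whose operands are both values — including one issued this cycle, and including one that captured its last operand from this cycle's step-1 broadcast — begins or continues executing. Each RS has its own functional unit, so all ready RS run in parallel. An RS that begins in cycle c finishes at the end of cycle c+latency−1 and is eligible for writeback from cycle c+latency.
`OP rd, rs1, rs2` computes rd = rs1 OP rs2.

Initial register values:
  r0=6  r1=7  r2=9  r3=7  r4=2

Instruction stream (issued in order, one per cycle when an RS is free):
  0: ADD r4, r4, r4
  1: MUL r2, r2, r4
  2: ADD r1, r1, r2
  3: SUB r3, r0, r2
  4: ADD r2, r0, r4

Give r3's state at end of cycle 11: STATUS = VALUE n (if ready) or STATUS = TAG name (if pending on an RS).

  c1: issue ADD r4<-Add1  regs: r0:6,r1:7,r2:9,r3:7,r4:Add1
  c2: issue MUL r2<-Mul1  regs: r0:6,r1:7,r2:Mul1,r3:7,r4:Add1
  c3: issue ADD r1<-Add2  regs: r0:6,r1:Add2,r2:Mul1,r3:7,r4:Add1
  c4: CDB Add1=4; issue SUB r3<-Add1  regs: r0:6,r1:Add2,r2:Mul1,r3:Add1,r4:4
  c5: stall  regs: r0:6,r1:Add2,r2:Mul1,r3:Add1,r4:4
  c6: stall  regs: r0:6,r1:Add2,r2:Mul1,r3:Add1,r4:4
  c7: stall  regs: r0:6,r1:Add2,r2:Mul1,r3:Add1,r4:4
  c8: stall  regs: r0:6,r1:Add2,r2:Mul1,r3:Add1,r4:4
  c9: CDB Mul1=36; stall  regs: r0:6,r1:Add2,r2:36,r3:Add1,r4:4
  c10: stall  regs: r0:6,r1:Add2,r2:36,r3:Add1,r4:4
  c11: stall  regs: r0:6,r1:Add2,r2:36,r3:Add1,r4:4

STATUS = TAG Add1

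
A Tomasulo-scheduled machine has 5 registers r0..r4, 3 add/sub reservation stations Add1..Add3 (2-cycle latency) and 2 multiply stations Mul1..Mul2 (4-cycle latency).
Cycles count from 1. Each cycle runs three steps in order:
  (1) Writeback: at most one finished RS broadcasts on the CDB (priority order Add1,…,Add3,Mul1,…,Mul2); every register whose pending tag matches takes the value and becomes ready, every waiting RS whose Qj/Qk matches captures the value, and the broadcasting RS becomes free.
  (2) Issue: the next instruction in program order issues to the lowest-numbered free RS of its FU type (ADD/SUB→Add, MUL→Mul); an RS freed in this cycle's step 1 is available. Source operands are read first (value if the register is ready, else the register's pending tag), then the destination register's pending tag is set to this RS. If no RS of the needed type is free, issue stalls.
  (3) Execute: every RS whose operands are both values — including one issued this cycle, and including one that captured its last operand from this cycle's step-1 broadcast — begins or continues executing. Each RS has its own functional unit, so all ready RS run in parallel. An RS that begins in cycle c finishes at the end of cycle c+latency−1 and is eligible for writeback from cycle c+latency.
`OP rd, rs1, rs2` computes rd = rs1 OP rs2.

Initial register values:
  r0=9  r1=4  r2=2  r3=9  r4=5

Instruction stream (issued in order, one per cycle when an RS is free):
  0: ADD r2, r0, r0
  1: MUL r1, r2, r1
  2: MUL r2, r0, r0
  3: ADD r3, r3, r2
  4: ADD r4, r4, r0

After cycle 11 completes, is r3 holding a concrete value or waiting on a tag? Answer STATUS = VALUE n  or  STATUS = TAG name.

STATUS = VALUE 90

cycle 1: issue ADD r2<-Add1 // r0:9,r1:4,r2:Add1,r3:9,r4:5
cycle 2: issue MUL r1<-Mul1 // r0:9,r1:Mul1,r2:Add1,r3:9,r4:5
cycle 3: CDB Add1=18; issue MUL r2<-Mul2 // r0:9,r1:Mul1,r2:Mul2,r3:9,r4:5
cycle 4: issue ADD r3<-Add1 // r0:9,r1:Mul1,r2:Mul2,r3:Add1,r4:5
cycle 5: issue ADD r4<-Add2 // r0:9,r1:Mul1,r2:Mul2,r3:Add1,r4:Add2
cycle 6: - // r0:9,r1:Mul1,r2:Mul2,r3:Add1,r4:Add2
cycle 7: CDB Add2=14 // r0:9,r1:Mul1,r2:Mul2,r3:Add1,r4:14
cycle 8: CDB Mul1=72 // r0:9,r1:72,r2:Mul2,r3:Add1,r4:14
cycle 9: CDB Mul2=81 // r0:9,r1:72,r2:81,r3:Add1,r4:14
cycle 10: - // r0:9,r1:72,r2:81,r3:Add1,r4:14
cycle 11: CDB Add1=90 // r0:9,r1:72,r2:81,r3:90,r4:14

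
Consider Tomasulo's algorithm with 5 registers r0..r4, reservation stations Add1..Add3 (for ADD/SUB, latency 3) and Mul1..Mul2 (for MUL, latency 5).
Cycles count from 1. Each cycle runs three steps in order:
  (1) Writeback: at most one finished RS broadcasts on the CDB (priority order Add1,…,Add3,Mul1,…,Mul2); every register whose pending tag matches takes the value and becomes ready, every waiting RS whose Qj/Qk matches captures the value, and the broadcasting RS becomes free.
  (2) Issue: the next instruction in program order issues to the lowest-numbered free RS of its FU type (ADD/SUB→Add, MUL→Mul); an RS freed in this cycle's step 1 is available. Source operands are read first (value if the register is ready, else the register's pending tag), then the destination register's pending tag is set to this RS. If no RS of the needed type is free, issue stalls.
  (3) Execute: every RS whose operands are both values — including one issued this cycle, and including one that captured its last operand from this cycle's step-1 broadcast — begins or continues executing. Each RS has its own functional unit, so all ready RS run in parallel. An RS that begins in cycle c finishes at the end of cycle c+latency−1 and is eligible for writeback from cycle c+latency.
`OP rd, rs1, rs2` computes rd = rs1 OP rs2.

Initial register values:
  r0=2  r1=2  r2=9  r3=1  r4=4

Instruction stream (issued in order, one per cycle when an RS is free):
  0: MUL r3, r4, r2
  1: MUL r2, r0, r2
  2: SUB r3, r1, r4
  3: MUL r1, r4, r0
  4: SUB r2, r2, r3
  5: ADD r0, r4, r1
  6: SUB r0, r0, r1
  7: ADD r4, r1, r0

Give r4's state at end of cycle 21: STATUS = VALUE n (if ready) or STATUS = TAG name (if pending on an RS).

STATUS = VALUE 12

c1: issue MUL r3<-Mul1 | r0:2,r1:2,r2:9,r3:Mul1,r4:4
c2: issue MUL r2<-Mul2 | r0:2,r1:2,r2:Mul2,r3:Mul1,r4:4
c3: issue SUB r3<-Add1 | r0:2,r1:2,r2:Mul2,r3:Add1,r4:4
c4: stall | r0:2,r1:2,r2:Mul2,r3:Add1,r4:4
c5: stall | r0:2,r1:2,r2:Mul2,r3:Add1,r4:4
c6: CDB Add1=-2; stall | r0:2,r1:2,r2:Mul2,r3:-2,r4:4
c7: CDB Mul1=36; issue MUL r1<-Mul1 | r0:2,r1:Mul1,r2:Mul2,r3:-2,r4:4
c8: CDB Mul2=18; issue SUB r2<-Add1 | r0:2,r1:Mul1,r2:Add1,r3:-2,r4:4
c9: issue ADD r0<-Add2 | r0:Add2,r1:Mul1,r2:Add1,r3:-2,r4:4
c10: issue SUB r0<-Add3 | r0:Add3,r1:Mul1,r2:Add1,r3:-2,r4:4
c11: CDB Add1=20; issue ADD r4<-Add1 | r0:Add3,r1:Mul1,r2:20,r3:-2,r4:Add1
c12: CDB Mul1=8 | r0:Add3,r1:8,r2:20,r3:-2,r4:Add1
c13: - | r0:Add3,r1:8,r2:20,r3:-2,r4:Add1
c14: - | r0:Add3,r1:8,r2:20,r3:-2,r4:Add1
c15: CDB Add2=12 | r0:Add3,r1:8,r2:20,r3:-2,r4:Add1
c16: - | r0:Add3,r1:8,r2:20,r3:-2,r4:Add1
c17: - | r0:Add3,r1:8,r2:20,r3:-2,r4:Add1
c18: CDB Add3=4 | r0:4,r1:8,r2:20,r3:-2,r4:Add1
c19: - | r0:4,r1:8,r2:20,r3:-2,r4:Add1
c20: - | r0:4,r1:8,r2:20,r3:-2,r4:Add1
c21: CDB Add1=12 | r0:4,r1:8,r2:20,r3:-2,r4:12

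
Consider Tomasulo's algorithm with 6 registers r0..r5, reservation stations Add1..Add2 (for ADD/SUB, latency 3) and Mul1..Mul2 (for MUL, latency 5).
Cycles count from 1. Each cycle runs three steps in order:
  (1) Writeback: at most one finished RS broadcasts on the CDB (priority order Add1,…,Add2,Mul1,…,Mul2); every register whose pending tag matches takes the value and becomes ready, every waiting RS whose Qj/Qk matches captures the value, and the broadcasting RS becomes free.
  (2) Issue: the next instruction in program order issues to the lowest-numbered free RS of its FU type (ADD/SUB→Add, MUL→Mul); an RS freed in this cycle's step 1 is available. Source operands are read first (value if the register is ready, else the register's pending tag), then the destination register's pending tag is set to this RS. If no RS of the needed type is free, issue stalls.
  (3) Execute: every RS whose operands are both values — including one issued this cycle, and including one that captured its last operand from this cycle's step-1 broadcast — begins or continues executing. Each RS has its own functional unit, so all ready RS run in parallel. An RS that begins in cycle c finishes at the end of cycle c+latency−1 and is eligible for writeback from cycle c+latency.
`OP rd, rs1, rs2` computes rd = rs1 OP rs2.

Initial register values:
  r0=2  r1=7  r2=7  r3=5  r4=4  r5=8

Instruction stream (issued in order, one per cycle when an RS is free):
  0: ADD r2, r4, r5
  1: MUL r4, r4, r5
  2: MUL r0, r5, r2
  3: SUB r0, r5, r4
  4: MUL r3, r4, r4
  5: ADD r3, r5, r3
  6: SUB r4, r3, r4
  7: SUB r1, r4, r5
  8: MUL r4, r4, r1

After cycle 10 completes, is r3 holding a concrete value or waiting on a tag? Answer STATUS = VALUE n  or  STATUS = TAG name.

STATUS = TAG Add2

cycle 1: issue ADD r2<-Add1 // r0:2,r1:7,r2:Add1,r3:5,r4:4,r5:8
cycle 2: issue MUL r4<-Mul1 // r0:2,r1:7,r2:Add1,r3:5,r4:Mul1,r5:8
cycle 3: issue MUL r0<-Mul2 // r0:Mul2,r1:7,r2:Add1,r3:5,r4:Mul1,r5:8
cycle 4: CDB Add1=12; issue SUB r0<-Add1 // r0:Add1,r1:7,r2:12,r3:5,r4:Mul1,r5:8
cycle 5: stall // r0:Add1,r1:7,r2:12,r3:5,r4:Mul1,r5:8
cycle 6: stall // r0:Add1,r1:7,r2:12,r3:5,r4:Mul1,r5:8
cycle 7: CDB Mul1=32; issue MUL r3<-Mul1 // r0:Add1,r1:7,r2:12,r3:Mul1,r4:32,r5:8
cycle 8: issue ADD r3<-Add2 // r0:Add1,r1:7,r2:12,r3:Add2,r4:32,r5:8
cycle 9: CDB Mul2=96; stall // r0:Add1,r1:7,r2:12,r3:Add2,r4:32,r5:8
cycle 10: CDB Add1=-24; issue SUB r4<-Add1 // r0:-24,r1:7,r2:12,r3:Add2,r4:Add1,r5:8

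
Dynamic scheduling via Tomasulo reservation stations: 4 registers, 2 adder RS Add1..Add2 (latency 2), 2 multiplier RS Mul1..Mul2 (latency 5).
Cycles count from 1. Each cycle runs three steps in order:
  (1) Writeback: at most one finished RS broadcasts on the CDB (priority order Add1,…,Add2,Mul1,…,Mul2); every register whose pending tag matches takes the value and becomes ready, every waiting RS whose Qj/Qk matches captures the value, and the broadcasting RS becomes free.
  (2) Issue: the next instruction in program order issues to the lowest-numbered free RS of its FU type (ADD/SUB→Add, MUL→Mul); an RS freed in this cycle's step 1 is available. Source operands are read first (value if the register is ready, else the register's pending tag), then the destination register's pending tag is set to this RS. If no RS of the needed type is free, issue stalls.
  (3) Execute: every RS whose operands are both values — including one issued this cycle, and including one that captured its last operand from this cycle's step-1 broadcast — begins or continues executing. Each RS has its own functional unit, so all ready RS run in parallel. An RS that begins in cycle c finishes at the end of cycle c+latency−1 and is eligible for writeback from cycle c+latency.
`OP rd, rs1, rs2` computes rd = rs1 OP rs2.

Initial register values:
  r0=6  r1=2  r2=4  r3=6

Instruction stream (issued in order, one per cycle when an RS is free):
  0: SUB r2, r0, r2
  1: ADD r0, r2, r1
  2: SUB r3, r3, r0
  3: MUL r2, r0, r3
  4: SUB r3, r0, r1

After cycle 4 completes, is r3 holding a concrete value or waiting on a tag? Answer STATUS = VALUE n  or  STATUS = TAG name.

c1: issue SUB r2<-Add1 | r0:6,r1:2,r2:Add1,r3:6
c2: issue ADD r0<-Add2 | r0:Add2,r1:2,r2:Add1,r3:6
c3: CDB Add1=2; issue SUB r3<-Add1 | r0:Add2,r1:2,r2:2,r3:Add1
c4: issue MUL r2<-Mul1 | r0:Add2,r1:2,r2:Mul1,r3:Add1

STATUS = TAG Add1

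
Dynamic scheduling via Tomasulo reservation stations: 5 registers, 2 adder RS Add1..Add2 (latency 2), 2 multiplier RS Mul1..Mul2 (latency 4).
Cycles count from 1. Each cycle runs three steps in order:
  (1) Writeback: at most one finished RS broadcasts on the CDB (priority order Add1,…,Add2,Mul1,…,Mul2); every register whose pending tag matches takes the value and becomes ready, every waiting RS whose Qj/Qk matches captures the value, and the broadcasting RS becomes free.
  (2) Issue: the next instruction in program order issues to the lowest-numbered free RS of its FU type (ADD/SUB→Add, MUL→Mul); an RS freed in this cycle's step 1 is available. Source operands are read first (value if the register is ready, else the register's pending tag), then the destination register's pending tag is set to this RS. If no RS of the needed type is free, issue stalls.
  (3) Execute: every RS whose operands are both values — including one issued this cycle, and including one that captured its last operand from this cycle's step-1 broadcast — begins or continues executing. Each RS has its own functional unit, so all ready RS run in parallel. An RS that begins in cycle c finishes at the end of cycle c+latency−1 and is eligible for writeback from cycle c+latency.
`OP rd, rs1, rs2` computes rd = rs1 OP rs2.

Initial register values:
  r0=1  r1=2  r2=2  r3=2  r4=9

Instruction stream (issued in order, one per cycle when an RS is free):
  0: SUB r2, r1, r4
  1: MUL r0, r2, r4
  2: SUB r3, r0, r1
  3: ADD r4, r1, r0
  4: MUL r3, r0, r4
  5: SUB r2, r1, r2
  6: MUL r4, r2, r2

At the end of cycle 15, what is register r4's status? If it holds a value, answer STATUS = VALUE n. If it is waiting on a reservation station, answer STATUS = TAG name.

cycle 1: issue SUB r2<-Add1 // r0:1,r1:2,r2:Add1,r3:2,r4:9
cycle 2: issue MUL r0<-Mul1 // r0:Mul1,r1:2,r2:Add1,r3:2,r4:9
cycle 3: CDB Add1=-7; issue SUB r3<-Add1 // r0:Mul1,r1:2,r2:-7,r3:Add1,r4:9
cycle 4: issue ADD r4<-Add2 // r0:Mul1,r1:2,r2:-7,r3:Add1,r4:Add2
cycle 5: issue MUL r3<-Mul2 // r0:Mul1,r1:2,r2:-7,r3:Mul2,r4:Add2
cycle 6: stall // r0:Mul1,r1:2,r2:-7,r3:Mul2,r4:Add2
cycle 7: CDB Mul1=-63; stall // r0:-63,r1:2,r2:-7,r3:Mul2,r4:Add2
cycle 8: stall // r0:-63,r1:2,r2:-7,r3:Mul2,r4:Add2
cycle 9: CDB Add1=-65; issue SUB r2<-Add1 // r0:-63,r1:2,r2:Add1,r3:Mul2,r4:Add2
cycle 10: CDB Add2=-61; issue MUL r4<-Mul1 // r0:-63,r1:2,r2:Add1,r3:Mul2,r4:Mul1
cycle 11: CDB Add1=9 // r0:-63,r1:2,r2:9,r3:Mul2,r4:Mul1
cycle 12: - // r0:-63,r1:2,r2:9,r3:Mul2,r4:Mul1
cycle 13: - // r0:-63,r1:2,r2:9,r3:Mul2,r4:Mul1
cycle 14: CDB Mul2=3843 // r0:-63,r1:2,r2:9,r3:3843,r4:Mul1
cycle 15: CDB Mul1=81 // r0:-63,r1:2,r2:9,r3:3843,r4:81

STATUS = VALUE 81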